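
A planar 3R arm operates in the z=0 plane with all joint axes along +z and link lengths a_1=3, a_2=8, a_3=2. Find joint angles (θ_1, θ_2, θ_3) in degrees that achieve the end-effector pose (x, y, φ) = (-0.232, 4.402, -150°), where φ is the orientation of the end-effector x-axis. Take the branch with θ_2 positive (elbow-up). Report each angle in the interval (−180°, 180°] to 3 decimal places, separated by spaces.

wrist centre = target − a_3·(cos φ, sin φ) = (1.5001, 5.4020)
cos θ_2 = (31.4318−3²−8²)/(2·3·8) = -0.8660; θ_2 = 149.9977° (elbow-up)
β = atan2(5.4020,1.5001) = 74.4809°; ψ = atan2(4.0003,-3.9280) = 134.4779°
θ_1 = β − ψ = -59.9971°
θ_3 = φ − θ_1 − θ_2 = 119.9994° (wrapped to (-180°,180°])

-59.997 149.998 119.999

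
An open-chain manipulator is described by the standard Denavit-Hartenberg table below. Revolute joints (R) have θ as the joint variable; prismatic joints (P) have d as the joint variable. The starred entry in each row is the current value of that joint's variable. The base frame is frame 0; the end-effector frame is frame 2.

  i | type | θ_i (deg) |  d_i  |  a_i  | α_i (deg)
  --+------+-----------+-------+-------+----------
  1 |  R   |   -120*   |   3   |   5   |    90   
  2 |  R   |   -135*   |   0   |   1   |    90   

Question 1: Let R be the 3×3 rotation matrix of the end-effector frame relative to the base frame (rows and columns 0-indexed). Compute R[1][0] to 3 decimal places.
0.612

End-effector x-axis (col 0 of R) = (0.3536,0.6124,-0.7071)
R[1][0] = 0.6124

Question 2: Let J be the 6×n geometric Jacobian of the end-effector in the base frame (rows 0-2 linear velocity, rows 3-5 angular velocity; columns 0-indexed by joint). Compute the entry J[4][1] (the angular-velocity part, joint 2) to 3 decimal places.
axis z_1 = (-0.8660,0.5000,0.0000); lever o_n−o_1 = (0.3536,0.6124,-0.7071)
cross product → J_v[:, 1] = (-0.3536,-0.6124,-0.7071)
J_ω[:, 1] = z_1
entry J[4][1] = 0.5000

0.500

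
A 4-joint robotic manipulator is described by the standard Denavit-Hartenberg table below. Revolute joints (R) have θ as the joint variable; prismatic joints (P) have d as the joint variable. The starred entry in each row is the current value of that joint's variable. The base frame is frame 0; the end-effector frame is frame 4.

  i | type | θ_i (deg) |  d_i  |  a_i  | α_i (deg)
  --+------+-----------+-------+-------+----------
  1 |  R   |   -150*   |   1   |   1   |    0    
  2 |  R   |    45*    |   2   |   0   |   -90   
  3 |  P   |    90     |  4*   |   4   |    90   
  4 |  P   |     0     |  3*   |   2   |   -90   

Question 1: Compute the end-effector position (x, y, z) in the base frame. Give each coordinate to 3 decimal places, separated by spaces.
after link 1: o_1 = (-0.8660, -0.5000, 1.0000)
after link 2: o_2 = (-0.8660, -0.5000, 3.0000)
after link 3: o_3 = (2.9977, -1.5353, -1.0000)
after link 4: o_4 = (2.2212, -4.4331, -3.0000)

2.221 -4.433 -3.000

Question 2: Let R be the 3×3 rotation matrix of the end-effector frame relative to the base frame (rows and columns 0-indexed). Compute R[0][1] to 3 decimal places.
End-effector y-axis (col 1 of R) = (0.2588,0.9659,-0.0000)
R[0][1] = 0.2588

0.259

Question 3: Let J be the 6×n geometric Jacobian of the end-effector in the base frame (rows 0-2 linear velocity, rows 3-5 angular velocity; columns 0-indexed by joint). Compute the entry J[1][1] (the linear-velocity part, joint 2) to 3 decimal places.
axis z_1 = (0.0000,0.0000,1.0000); lever o_n−o_1 = (3.0872,-3.9331,-4.0000)
cross product → J_v[:, 1] = (3.9331,3.0872,-0.0000)
J_ω[:, 1] = z_1
entry J[1][1] = 3.0872

3.087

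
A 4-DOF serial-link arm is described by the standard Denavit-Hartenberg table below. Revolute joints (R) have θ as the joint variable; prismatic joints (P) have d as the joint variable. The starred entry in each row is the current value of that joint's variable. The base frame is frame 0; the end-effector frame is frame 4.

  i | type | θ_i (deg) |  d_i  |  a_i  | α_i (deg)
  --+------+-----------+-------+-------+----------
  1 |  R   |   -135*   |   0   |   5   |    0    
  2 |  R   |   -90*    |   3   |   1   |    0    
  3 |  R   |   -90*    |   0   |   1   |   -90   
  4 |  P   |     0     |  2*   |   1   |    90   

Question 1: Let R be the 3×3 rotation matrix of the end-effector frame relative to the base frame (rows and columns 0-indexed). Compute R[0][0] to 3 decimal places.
0.707

End-effector x-axis (col 0 of R) = (0.7071,0.7071,0.0000)
R[0][0] = 0.7071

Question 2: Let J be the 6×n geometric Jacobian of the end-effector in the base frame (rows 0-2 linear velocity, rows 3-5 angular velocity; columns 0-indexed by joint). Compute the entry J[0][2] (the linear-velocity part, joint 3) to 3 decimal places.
-2.828

axis z_2 = (0.0000,0.0000,1.0000); lever o_n−o_2 = (0.0000,2.8284,0.0000)
cross product → J_v[:, 2] = (-2.8284,0.0000,0.0000)
J_ω[:, 2] = z_2
entry J[0][2] = -2.8284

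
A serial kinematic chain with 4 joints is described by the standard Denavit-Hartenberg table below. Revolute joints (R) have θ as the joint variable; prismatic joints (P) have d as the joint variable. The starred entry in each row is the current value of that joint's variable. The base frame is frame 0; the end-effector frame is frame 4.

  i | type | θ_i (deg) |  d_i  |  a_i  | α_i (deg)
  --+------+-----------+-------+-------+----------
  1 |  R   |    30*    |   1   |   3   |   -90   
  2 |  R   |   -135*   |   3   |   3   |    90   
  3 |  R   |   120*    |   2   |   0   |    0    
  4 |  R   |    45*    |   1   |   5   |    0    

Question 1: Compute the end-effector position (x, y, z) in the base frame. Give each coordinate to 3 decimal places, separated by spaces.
after link 1: o_1 = (2.5981, 1.5000, 1.0000)
after link 2: o_2 = (-0.7390, 3.0374, 3.1213)
after link 3: o_3 = (-1.9638, 2.3303, 1.7071)
after link 4: o_4 = (-0.2657, 4.8050, -2.4151)

-0.266 4.805 -2.415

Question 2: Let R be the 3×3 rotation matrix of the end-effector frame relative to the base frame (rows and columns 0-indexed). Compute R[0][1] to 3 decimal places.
End-effector y-axis (col 1 of R) = (0.6415,-0.7450,-0.1830)
R[0][1] = 0.6415

0.641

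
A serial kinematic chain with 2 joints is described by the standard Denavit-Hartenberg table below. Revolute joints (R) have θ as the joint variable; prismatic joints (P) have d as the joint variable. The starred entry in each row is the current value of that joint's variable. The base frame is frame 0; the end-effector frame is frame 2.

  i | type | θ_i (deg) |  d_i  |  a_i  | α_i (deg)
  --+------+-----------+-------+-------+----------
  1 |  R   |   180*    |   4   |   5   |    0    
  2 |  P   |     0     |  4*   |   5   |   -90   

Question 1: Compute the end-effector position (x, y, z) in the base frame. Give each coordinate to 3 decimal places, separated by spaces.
after link 1: o_1 = (-5.0000, 0.0000, 4.0000)
after link 2: o_2 = (-10.0000, 0.0000, 8.0000)

-10.000 0.000 8.000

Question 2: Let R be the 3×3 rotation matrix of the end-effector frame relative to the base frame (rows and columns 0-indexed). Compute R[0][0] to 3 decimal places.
-1.000

End-effector x-axis (col 0 of R) = (-1.0000,0.0000,0.0000)
R[0][0] = -1.0000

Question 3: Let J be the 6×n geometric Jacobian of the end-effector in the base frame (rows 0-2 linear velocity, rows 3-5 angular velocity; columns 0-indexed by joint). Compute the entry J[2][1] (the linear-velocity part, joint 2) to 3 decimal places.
1.000

prismatic axis z_1 = (0.0000,0.0000,1.0000)
J_v[:, 1] = z_1; J_ω[:, 1] = (0,0,0)
entry J[2][1] = 1.0000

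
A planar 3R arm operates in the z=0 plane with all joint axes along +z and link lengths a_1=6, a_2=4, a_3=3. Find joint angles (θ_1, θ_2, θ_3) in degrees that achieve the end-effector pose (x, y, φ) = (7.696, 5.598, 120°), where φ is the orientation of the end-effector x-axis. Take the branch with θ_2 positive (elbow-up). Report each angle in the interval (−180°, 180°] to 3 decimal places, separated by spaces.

6.132 30.008 83.860

wrist centre = target − a_3·(cos φ, sin φ) = (9.1960, 2.9999)
cos θ_2 = (93.5660−6²−4²)/(2·6·4) = 0.8660; θ_2 = 30.0078° (elbow-up)
β = atan2(2.9999,9.1960) = 18.0674°; ψ = atan2(2.0005,9.4638) = 11.9355°
θ_1 = β − ψ = 6.1319°
θ_3 = φ − θ_1 − θ_2 = 83.8604° (wrapped to (-180°,180°])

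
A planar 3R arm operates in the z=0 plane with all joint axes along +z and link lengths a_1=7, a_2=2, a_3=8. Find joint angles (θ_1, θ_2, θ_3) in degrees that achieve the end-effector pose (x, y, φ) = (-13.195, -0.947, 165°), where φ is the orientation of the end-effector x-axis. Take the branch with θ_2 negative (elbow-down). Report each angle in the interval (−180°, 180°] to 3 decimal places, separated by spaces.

-135.004 -120.000 60.003

wrist centre = target − a_3·(cos φ, sin φ) = (-5.4676, -3.0176)
cos θ_2 = (39.0002−7²−2²)/(2·7·2) = -0.5000; θ_2 = -119.9995° (elbow-down)
β = atan2(-3.0176,-5.4676) = -151.1058°; ψ = atan2(-1.7321,6.0000) = -16.1022°
θ_1 = β − ψ = -135.0036°
θ_3 = φ − θ_1 − θ_2 = 60.0032° (wrapped to (-180°,180°])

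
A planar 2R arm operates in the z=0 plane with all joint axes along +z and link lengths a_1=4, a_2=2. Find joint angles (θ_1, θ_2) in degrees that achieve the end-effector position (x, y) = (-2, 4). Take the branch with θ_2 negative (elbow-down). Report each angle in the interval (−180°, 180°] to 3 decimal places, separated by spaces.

cos θ_2 = (20.0000−4²−2²)/(2·4·2) = 0.0000; θ_2 = -90.0000° (elbow-down)
β = atan2(4.0000,-2.0000) = 116.5651°; ψ = atan2(-2.0000,4.0000) = -26.5651°
θ_1 = β − ψ = 143.1301°

143.130 -90.000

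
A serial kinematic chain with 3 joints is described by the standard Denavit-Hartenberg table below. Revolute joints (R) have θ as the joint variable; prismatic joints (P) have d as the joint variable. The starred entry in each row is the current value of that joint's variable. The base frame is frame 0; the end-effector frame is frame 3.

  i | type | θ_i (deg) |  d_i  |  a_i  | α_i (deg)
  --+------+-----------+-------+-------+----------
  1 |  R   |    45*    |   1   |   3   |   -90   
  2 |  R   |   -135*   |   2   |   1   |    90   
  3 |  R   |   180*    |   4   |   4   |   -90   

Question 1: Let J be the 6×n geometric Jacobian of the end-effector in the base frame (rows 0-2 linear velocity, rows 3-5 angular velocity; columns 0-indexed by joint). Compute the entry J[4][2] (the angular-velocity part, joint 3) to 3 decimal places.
axis z_2 = (-0.5000,-0.5000,-0.7071); lever o_n−o_2 = (-0.0000,0.0000,-5.6569)
cross product → J_v[:, 2] = (2.8284,-2.8284,-0.0000)
J_ω[:, 2] = z_2
entry J[4][2] = -0.5000

-0.500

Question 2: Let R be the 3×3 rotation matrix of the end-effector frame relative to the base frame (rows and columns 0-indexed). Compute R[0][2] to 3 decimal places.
0.707

End-effector z-axis (col 2 of R) = (0.7071,-0.7071,-0.0000)
R[0][2] = 0.7071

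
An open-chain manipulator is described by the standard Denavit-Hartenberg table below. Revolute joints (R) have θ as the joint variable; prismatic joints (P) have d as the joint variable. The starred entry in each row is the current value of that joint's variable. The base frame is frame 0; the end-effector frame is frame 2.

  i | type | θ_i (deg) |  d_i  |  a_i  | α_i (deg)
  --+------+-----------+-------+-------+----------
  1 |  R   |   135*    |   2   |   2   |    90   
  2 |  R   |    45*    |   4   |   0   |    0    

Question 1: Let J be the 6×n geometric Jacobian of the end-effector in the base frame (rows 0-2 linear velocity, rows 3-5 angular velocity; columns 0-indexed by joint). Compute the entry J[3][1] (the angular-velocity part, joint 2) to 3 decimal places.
0.707

axis z_1 = (0.7071,0.7071,0.0000); lever o_n−o_1 = (2.8284,2.8284,0.0000)
cross product → J_v[:, 1] = (0.0000,-0.0000,0.0000)
J_ω[:, 1] = z_1
entry J[3][1] = 0.7071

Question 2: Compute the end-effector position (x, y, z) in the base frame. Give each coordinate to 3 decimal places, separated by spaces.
1.414 4.243 2.000

after link 1: o_1 = (-1.4142, 1.4142, 2.0000)
after link 2: o_2 = (1.4142, 4.2426, 2.0000)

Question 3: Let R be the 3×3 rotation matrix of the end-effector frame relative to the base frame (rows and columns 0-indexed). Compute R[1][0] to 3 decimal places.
End-effector x-axis (col 0 of R) = (-0.5000,0.5000,0.7071)
R[1][0] = 0.5000

0.500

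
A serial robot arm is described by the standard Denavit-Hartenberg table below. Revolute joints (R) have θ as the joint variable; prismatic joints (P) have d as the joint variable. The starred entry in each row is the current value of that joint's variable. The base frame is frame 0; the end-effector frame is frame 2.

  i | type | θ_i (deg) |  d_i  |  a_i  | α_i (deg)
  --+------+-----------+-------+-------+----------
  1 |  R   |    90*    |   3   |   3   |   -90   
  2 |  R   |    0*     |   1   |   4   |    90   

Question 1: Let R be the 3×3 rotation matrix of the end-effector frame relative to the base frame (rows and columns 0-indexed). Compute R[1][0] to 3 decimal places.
End-effector x-axis (col 0 of R) = (0.0000,1.0000,0.0000)
R[1][0] = 1.0000

1.000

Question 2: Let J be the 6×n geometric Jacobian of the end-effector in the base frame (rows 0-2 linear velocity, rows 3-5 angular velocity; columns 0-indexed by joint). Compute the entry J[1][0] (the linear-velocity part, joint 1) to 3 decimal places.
axis z_0 = ẑ; lever o_n−o_0 = (-1.0000,7.0000,3.0000)
cross product → J_v[:, 0] = (-7.0000,-1.0000,0.0000)
J_ω[:, 0] = z_0
entry J[1][0] = -1.0000

-1.000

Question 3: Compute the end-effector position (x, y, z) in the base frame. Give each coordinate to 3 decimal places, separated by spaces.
after link 1: o_1 = (0.0000, 3.0000, 3.0000)
after link 2: o_2 = (-1.0000, 7.0000, 3.0000)

-1.000 7.000 3.000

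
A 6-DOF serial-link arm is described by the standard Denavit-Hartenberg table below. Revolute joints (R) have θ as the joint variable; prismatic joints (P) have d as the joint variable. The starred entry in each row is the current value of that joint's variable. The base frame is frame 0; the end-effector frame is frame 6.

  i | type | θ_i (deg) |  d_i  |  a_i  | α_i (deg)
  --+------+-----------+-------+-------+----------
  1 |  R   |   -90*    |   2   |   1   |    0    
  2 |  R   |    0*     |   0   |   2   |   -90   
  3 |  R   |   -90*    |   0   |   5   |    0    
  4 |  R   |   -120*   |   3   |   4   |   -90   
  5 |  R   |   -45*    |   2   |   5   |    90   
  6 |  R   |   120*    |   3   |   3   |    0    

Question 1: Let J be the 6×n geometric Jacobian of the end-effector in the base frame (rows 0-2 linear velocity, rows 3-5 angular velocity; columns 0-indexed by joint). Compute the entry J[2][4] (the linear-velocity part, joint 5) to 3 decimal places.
axis z_4 = (-0.0000,0.5000,0.8660); lever o_n−o_4 = (4.5962,2.6052,3.8053)
cross product → J_v[:, 4] = (-0.3536,3.9804,-2.2981)
J_ω[:, 4] = z_4
entry J[2][4] = -2.2981

-2.298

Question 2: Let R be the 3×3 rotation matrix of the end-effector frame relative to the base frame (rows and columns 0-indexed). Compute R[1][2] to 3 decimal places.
End-effector z-axis (col 2 of R) = (0.7071,-0.6124,0.3536)
R[1][2] = -0.6124

-0.612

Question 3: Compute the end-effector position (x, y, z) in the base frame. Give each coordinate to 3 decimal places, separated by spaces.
7.596 3.069 8.805

after link 1: o_1 = (0.0000, -1.0000, 2.0000)
after link 2: o_2 = (0.0000, -3.0000, 2.0000)
after link 3: o_3 = (-0.0000, -3.0000, 7.0000)
after link 4: o_4 = (3.0000, 0.4641, 5.0000)
after link 5: o_5 = (6.5355, 4.5260, 4.9643)
after link 6: o_6 = (7.5962, 3.0693, 8.8053)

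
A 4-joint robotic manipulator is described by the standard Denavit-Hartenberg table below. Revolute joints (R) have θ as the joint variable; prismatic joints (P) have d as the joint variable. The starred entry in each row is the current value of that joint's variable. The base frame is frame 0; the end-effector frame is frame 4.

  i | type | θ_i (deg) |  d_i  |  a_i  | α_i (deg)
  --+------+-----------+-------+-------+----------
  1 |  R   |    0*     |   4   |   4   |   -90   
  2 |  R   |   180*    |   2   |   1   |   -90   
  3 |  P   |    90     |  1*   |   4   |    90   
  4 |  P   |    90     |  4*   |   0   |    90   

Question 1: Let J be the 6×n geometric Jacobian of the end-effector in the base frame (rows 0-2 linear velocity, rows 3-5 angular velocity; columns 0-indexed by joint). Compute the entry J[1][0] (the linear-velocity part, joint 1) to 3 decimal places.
-1.000

axis z_0 = ẑ; lever o_n−o_0 = (-1.0000,-2.0000,5.0000)
cross product → J_v[:, 0] = (2.0000,-1.0000,0.0000)
J_ω[:, 0] = z_0
entry J[1][0] = -1.0000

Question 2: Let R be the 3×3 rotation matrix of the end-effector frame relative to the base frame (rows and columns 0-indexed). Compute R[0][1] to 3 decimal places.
-1.000

End-effector y-axis (col 1 of R) = (-1.0000,0.0000,-0.0000)
R[0][1] = -1.0000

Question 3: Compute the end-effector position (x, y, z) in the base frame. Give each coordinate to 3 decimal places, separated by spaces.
after link 1: o_1 = (4.0000, 0.0000, 4.0000)
after link 2: o_2 = (3.0000, 2.0000, 4.0000)
after link 3: o_3 = (3.0000, -2.0000, 5.0000)
after link 4: o_4 = (-1.0000, -2.0000, 5.0000)

-1.000 -2.000 5.000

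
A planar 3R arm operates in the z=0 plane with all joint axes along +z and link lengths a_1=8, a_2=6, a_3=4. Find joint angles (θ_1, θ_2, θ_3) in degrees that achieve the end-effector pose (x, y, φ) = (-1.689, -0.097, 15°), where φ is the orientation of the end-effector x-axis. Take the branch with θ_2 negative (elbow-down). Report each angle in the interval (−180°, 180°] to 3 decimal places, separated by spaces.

-120.003 -135.003 -89.994

wrist centre = target − a_3·(cos φ, sin φ) = (-5.5527, -1.1323)
cos θ_2 = (32.1146−8²−6²)/(2·8·6) = -0.7071; θ_2 = -135.0027° (elbow-down)
β = atan2(-1.1323,-5.5527) = -168.4746°; ψ = atan2(-4.2424,3.7572) = -48.4715°
θ_1 = β − ψ = -120.0031°
θ_3 = φ − θ_1 − θ_2 = -89.9942° (wrapped to (-180°,180°])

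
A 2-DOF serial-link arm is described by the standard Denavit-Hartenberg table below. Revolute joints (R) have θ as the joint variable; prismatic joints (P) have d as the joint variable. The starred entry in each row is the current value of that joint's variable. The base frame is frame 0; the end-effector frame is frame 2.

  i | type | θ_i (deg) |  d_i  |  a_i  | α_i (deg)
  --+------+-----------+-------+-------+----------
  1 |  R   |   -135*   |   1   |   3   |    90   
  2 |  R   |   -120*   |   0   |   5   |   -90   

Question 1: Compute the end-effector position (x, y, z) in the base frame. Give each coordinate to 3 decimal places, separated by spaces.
-0.354 -0.354 -3.330

after link 1: o_1 = (-2.1213, -2.1213, 1.0000)
after link 2: o_2 = (-0.3536, -0.3536, -3.3301)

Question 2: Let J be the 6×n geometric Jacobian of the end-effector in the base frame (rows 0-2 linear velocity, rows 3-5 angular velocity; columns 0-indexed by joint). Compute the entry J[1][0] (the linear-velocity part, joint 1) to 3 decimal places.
axis z_0 = ẑ; lever o_n−o_0 = (-0.3536,-0.3536,-3.3301)
cross product → J_v[:, 0] = (0.3536,-0.3536,0.0000)
J_ω[:, 0] = z_0
entry J[1][0] = -0.3536

-0.354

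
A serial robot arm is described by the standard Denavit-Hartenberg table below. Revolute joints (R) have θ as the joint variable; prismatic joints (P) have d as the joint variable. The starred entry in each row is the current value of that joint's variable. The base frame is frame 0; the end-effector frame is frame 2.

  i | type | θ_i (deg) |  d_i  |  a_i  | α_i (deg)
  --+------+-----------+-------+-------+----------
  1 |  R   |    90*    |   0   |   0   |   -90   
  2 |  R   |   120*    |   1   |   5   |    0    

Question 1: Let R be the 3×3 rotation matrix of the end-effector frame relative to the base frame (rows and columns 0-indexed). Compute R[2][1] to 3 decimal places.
0.500

End-effector y-axis (col 1 of R) = (-0.0000,-0.8660,0.5000)
R[2][1] = 0.5000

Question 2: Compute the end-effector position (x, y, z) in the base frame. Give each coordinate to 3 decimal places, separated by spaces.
-1.000 -2.500 -4.330

after link 1: o_1 = (0.0000, 0.0000, 0.0000)
after link 2: o_2 = (-1.0000, -2.5000, -4.3301)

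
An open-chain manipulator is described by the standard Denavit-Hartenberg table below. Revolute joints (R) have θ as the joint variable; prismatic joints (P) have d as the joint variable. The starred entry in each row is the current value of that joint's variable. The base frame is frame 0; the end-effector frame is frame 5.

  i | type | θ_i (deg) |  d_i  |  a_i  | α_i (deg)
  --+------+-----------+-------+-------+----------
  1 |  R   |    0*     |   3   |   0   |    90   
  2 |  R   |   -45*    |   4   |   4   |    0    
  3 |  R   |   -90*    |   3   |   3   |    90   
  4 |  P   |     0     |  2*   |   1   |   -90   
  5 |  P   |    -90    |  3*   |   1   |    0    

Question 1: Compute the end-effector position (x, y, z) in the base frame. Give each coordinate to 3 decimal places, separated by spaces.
after link 1: o_1 = (0.0000, 0.0000, 3.0000)
after link 2: o_2 = (2.8284, -4.0000, 0.1716)
after link 3: o_3 = (0.7071, -7.0000, -1.9497)
after link 4: o_4 = (-1.4142, -7.0000, -1.2426)
after link 5: o_5 = (-2.1213, -10.0000, -0.5355)

-2.121 -10.000 -0.536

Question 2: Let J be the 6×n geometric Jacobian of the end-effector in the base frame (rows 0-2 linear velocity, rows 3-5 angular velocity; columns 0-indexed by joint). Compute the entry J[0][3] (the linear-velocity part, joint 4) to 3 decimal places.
prismatic axis z_3 = (-0.7071,-0.0000,0.7071)
J_v[:, 3] = z_3; J_ω[:, 3] = (0,0,0)
entry J[0][3] = -0.7071

-0.707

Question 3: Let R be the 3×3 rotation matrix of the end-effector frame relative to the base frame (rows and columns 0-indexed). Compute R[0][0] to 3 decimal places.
End-effector x-axis (col 0 of R) = (-0.7071,0.0000,0.7071)
R[0][0] = -0.7071

-0.707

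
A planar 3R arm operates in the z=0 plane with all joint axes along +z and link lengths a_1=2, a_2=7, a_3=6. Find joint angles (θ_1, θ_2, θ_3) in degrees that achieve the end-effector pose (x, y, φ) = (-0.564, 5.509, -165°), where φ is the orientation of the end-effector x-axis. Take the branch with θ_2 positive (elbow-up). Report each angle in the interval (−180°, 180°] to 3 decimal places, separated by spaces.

wrist centre = target − a_3·(cos φ, sin φ) = (5.2316, 7.0619)
cos θ_2 = (77.2398−2²−7²)/(2·2·7) = 0.8657; θ_2 = 30.0364° (elbow-up)
β = atan2(7.0619,5.2316) = 53.4685°; ψ = atan2(3.5039,8.0600) = 23.4958°
θ_1 = β − ψ = 29.9727°
θ_3 = φ − θ_1 − θ_2 = 134.9908° (wrapped to (-180°,180°])

29.973 30.036 134.991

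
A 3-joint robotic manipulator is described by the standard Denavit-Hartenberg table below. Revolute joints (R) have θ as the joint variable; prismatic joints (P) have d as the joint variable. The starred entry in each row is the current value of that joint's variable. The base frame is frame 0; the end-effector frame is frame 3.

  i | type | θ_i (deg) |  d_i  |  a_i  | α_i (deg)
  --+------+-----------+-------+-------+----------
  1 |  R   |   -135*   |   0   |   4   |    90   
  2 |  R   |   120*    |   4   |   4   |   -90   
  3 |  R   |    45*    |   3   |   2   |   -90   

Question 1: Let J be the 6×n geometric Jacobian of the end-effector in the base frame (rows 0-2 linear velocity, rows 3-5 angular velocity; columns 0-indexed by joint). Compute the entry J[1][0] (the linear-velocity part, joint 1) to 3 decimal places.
axis z_0 = ẑ; lever o_n−o_0 = (-0.9055,2.7513,3.1888)
cross product → J_v[:, 0] = (-2.7513,-0.9055,0.0000)
J_ω[:, 0] = z_0
entry J[1][0] = -0.9055

-0.906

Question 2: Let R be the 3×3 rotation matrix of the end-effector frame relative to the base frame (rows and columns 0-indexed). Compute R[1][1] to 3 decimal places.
-0.612

End-effector y-axis (col 1 of R) = (-0.6124,-0.6124,0.5000)
R[1][1] = -0.6124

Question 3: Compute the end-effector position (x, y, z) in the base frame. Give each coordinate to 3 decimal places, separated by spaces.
after link 1: o_1 = (-2.8284, -2.8284, 0.0000)
after link 2: o_2 = (-4.2426, 1.4142, 3.4641)
after link 3: o_3 = (-0.9055, 2.7513, 3.1888)

-0.906 2.751 3.189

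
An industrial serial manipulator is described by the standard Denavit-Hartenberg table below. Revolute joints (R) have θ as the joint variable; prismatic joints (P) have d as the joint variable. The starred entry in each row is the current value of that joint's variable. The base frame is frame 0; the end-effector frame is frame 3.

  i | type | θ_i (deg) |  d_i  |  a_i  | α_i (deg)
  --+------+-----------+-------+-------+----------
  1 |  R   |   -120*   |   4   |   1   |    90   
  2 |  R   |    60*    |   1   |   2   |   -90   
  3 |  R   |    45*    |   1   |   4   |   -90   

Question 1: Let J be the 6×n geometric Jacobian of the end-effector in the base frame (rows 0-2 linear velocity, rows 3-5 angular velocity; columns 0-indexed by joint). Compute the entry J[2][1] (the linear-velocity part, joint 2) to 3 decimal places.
1.548

axis z_1 = (-0.8660,0.5000,0.0000); lever o_n−o_1 = (0.8094,-2.2550,4.6815)
cross product → J_v[:, 1] = (2.3408,4.0543,1.5482)
J_ω[:, 1] = z_1
entry J[2][1] = 1.5482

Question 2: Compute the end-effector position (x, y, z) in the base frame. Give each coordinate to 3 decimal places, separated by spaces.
after link 1: o_1 = (-0.5000, -0.8660, 4.0000)
after link 2: o_2 = (-1.8660, -1.2321, 5.7321)
after link 3: o_3 = (0.3094, -3.1210, 8.6815)

0.309 -3.121 8.682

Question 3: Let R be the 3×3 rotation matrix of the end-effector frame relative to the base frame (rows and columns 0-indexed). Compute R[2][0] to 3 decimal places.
End-effector x-axis (col 0 of R) = (0.4356,-0.6597,0.6124)
R[2][0] = 0.6124

0.612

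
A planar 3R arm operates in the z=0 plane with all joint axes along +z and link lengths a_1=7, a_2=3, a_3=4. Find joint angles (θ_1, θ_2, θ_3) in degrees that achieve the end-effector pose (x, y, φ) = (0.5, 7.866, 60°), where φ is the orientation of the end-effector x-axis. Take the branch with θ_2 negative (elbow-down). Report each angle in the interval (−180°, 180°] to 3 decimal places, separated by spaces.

127.634 -150.001 82.367

wrist centre = target − a_3·(cos φ, sin φ) = (-1.5000, 4.4019)
cos θ_2 = (21.6267−7²−3²)/(2·7·3) = -0.8660; θ_2 = -150.0006° (elbow-down)
β = atan2(4.4019,-1.5000) = 108.8172°; ψ = atan2(-1.5000,4.4019) = -18.8168°
θ_1 = β − ψ = 127.6340°
θ_3 = φ − θ_1 − θ_2 = 82.3666° (wrapped to (-180°,180°])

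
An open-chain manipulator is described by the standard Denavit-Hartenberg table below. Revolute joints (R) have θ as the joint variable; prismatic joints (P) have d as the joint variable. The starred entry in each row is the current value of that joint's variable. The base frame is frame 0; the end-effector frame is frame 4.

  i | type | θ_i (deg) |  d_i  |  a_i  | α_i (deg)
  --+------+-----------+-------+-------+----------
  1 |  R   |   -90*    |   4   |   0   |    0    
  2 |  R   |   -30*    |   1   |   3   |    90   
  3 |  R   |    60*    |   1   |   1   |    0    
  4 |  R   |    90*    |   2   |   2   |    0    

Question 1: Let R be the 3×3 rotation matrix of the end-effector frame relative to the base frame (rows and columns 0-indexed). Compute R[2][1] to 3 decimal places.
End-effector y-axis (col 1 of R) = (0.2500,0.4330,-0.8660)
R[2][1] = -0.8660

-0.866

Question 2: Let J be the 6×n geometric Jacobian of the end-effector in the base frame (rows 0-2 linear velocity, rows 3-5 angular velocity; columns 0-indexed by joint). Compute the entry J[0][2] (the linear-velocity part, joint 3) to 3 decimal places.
axis z_2 = (-0.8660,0.5000,0.0000); lever o_n−o_2 = (-1.9821,2.5670,1.8660)
cross product → J_v[:, 2] = (0.9330,1.6160,-1.2321)
J_ω[:, 2] = z_2
entry J[0][2] = 0.9330

0.933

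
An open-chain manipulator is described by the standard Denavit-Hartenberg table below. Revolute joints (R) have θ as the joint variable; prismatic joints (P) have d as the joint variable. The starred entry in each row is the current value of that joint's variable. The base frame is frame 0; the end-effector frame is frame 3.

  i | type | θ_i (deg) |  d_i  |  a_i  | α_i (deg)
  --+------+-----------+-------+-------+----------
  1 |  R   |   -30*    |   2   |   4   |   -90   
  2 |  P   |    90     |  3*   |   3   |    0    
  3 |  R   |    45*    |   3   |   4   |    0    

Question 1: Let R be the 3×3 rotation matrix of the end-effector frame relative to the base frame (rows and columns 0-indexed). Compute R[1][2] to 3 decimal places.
End-effector z-axis (col 2 of R) = (0.5000,0.8660,0.0000)
R[1][2] = 0.8660

0.866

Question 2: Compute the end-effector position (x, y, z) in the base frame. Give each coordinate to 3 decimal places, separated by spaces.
after link 1: o_1 = (3.4641, -2.0000, 2.0000)
after link 2: o_2 = (4.9641, 0.5981, -1.0000)
after link 3: o_3 = (4.0146, 4.6104, -3.8284)

4.015 4.610 -3.828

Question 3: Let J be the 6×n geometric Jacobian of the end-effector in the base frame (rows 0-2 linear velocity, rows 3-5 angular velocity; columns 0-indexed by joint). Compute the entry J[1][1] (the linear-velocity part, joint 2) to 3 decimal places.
0.866

prismatic axis z_1 = (0.5000,0.8660,0.0000)
J_v[:, 1] = z_1; J_ω[:, 1] = (0,0,0)
entry J[1][1] = 0.8660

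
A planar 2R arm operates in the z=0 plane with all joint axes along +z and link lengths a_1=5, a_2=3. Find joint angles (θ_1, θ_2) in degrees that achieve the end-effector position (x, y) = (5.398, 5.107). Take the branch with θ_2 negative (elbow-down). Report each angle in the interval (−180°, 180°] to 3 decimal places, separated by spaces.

cos θ_2 = (55.2199−5²−3²)/(2·5·3) = 0.7073; θ_2 = -44.9820° (elbow-down)
β = atan2(5.1070,5.3980) = 43.4132°; ψ = atan2(-2.1207,7.1220) = -16.5815°
θ_1 = β − ψ = 59.9948°

59.995 -44.982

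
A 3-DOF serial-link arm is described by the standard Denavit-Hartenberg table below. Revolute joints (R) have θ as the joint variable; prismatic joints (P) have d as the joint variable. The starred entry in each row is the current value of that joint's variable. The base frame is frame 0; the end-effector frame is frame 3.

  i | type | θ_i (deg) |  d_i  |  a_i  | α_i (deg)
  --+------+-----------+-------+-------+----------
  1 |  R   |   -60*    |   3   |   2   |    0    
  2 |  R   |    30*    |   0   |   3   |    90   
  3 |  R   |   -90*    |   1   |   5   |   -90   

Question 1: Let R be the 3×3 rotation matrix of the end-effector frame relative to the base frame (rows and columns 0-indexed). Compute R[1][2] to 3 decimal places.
End-effector z-axis (col 2 of R) = (0.8660,-0.5000,0.0000)
R[1][2] = -0.5000

-0.500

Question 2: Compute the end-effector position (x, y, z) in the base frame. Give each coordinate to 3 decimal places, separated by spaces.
after link 1: o_1 = (1.0000, -1.7321, 3.0000)
after link 2: o_2 = (3.5981, -3.2321, 3.0000)
after link 3: o_3 = (3.0981, -4.0981, -2.0000)

3.098 -4.098 -2.000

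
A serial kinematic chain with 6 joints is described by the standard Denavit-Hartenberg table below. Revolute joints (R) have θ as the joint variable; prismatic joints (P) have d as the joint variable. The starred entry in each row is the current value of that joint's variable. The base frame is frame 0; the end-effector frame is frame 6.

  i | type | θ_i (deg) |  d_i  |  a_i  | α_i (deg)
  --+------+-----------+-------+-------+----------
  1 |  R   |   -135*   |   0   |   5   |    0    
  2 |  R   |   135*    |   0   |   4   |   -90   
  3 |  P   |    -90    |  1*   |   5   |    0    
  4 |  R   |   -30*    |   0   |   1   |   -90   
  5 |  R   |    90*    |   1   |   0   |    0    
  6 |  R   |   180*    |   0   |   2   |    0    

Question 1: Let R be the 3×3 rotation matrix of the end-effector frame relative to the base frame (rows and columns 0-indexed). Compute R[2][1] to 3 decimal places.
0.866

End-effector y-axis (col 1 of R) = (-0.5000,0.0000,0.8660)
R[2][1] = 0.8660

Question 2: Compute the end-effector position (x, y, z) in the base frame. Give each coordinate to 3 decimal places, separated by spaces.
0.830 -0.536 6.366

after link 1: o_1 = (-3.5355, -3.5355, 0.0000)
after link 2: o_2 = (0.4645, -3.5355, 0.0000)
after link 3: o_3 = (0.4645, -2.5355, 5.0000)
after link 4: o_4 = (-0.0355, -2.5355, 5.8660)
after link 5: o_5 = (0.8305, -2.5355, 6.3660)
after link 6: o_6 = (0.8305, -0.5355, 6.3660)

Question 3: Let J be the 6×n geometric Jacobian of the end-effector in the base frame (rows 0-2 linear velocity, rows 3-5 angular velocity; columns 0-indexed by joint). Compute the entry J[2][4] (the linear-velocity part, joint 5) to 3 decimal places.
1.732

axis z_4 = (0.8660,0.0000,0.5000); lever o_n−o_4 = (0.8660,2.0000,0.5000)
cross product → J_v[:, 4] = (-1.0000,-0.0000,1.7321)
J_ω[:, 4] = z_4
entry J[2][4] = 1.7321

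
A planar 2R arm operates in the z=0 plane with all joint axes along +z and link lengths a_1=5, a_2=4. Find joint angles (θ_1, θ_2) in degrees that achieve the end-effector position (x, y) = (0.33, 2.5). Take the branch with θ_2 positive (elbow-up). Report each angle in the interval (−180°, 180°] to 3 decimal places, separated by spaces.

30.003 150.000

cos θ_2 = (6.3589−5²−4²)/(2·5·4) = -0.8660; θ_2 = 150.0002° (elbow-up)
β = atan2(2.5000,0.3300) = 82.4804°; ψ = atan2(2.0000,1.5359) = 52.4775°
θ_1 = β − ψ = 30.0029°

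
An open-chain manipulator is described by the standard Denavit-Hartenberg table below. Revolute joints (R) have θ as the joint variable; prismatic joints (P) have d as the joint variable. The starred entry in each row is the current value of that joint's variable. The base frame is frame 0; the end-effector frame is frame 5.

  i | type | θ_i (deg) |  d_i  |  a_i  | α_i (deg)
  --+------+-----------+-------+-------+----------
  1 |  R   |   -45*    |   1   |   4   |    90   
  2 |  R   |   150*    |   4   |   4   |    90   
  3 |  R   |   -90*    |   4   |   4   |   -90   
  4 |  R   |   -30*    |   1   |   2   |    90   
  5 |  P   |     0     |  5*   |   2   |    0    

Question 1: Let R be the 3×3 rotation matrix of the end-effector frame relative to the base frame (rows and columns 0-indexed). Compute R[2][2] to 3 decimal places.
0.750

End-effector z-axis (col 2 of R) = (-0.0474,-0.6597,0.7500)
R[2][2] = 0.7500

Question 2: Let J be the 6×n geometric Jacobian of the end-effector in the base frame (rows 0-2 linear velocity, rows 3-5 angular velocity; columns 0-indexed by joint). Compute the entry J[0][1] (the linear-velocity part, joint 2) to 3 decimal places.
axis z_1 = (-0.7071,-0.7071,0.0000); lever o_n−o_1 = (1.2721,0.0913,11.4462)
cross product → J_v[:, 1] = (-8.0937,8.0937,0.8349)
J_ω[:, 1] = z_1
entry J[0][1] = -8.0937

-8.094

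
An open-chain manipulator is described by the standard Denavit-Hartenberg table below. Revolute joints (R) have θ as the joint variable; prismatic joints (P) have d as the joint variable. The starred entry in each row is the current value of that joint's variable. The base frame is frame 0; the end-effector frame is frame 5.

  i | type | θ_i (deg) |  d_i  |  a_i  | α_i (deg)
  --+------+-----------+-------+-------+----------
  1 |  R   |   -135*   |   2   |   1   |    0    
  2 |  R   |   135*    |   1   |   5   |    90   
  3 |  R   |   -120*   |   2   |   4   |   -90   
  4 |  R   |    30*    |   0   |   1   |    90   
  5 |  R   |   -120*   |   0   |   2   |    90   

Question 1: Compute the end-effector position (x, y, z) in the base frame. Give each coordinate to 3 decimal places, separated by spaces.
after link 1: o_1 = (-0.7071, -0.7071, 2.0000)
after link 2: o_2 = (4.2929, -0.7071, 3.0000)
after link 3: o_3 = (2.2929, -2.7071, -0.4641)
after link 4: o_4 = (1.8599, -2.2071, -1.2141)
after link 5: o_5 = (0.7929, -2.7071, 0.4019)

0.793 -2.707 0.402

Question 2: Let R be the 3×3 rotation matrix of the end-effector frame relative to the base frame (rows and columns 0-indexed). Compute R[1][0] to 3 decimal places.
-0.250

End-effector x-axis (col 0 of R) = (-0.5335,-0.2500,0.8080)
R[1][0] = -0.2500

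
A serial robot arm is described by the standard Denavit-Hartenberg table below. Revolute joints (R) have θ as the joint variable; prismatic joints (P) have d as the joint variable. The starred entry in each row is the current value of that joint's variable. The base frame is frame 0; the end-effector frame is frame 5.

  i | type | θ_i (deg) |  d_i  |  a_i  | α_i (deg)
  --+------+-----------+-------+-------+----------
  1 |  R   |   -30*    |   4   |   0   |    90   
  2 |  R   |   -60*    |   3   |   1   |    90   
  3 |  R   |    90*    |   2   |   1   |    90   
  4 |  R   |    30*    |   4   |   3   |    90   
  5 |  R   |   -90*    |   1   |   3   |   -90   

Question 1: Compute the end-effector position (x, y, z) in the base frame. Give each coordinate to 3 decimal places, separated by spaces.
-4.658 -5.507 0.951

after link 1: o_1 = (0.0000, 0.0000, 4.0000)
after link 2: o_2 = (-1.0670, -2.8481, 3.1340)
after link 3: o_3 = (-3.0670, -2.8481, 2.1340)
after link 4: o_4 = (-3.7590, -5.4486, -2.0801)
after link 5: o_5 = (-4.6585, -5.5066, 0.9510)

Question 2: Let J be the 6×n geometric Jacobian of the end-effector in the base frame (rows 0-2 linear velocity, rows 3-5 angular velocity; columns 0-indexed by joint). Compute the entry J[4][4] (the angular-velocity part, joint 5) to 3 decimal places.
-0.808

axis z_4 = (0.3995,-0.8080,0.4330); lever o_n−o_4 = (-0.8995,-0.0580,3.0311)
cross product → J_v[:, 4] = (-2.4240,-1.6005,-0.7500)
J_ω[:, 4] = z_4
entry J[4][4] = -0.8080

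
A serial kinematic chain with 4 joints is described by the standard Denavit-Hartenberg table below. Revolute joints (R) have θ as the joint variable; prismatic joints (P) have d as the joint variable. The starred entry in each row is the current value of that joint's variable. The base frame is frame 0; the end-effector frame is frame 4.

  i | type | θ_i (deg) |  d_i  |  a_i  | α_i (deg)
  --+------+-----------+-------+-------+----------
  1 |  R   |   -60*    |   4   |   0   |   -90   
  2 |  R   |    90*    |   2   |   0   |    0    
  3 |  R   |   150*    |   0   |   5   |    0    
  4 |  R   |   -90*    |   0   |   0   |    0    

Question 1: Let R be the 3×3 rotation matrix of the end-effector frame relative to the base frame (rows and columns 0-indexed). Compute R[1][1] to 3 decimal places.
End-effector y-axis (col 1 of R) = (-0.2500,0.4330,0.8660)
R[1][1] = 0.4330

0.433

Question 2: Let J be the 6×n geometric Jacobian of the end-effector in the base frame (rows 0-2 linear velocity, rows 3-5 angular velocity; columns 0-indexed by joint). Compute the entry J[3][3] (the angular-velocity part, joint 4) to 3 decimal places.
axis z_3 = (0.8660,0.5000,0.0000); lever o_n−o_3 = (0.0000,0.0000,0.0000)
cross product → J_v[:, 3] = (0.0000,0.0000,0.0000)
J_ω[:, 3] = z_3
entry J[3][3] = 0.8660

0.866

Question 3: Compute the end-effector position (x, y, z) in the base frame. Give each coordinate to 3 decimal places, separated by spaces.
0.482 3.165 8.330

after link 1: o_1 = (0.0000, 0.0000, 4.0000)
after link 2: o_2 = (1.7321, 1.0000, 4.0000)
after link 3: o_3 = (0.4821, 3.1651, 8.3301)
after link 4: o_4 = (0.4821, 3.1651, 8.3301)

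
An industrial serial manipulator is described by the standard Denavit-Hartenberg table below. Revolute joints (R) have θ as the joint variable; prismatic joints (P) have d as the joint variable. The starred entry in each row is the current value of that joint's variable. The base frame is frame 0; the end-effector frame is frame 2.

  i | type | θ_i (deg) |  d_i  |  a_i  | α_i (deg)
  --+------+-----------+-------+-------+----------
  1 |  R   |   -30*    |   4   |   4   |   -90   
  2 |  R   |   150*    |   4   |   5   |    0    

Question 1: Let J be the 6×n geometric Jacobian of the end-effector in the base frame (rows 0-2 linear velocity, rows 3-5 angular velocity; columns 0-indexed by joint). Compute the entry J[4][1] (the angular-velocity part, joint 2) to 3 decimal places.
axis z_1 = (0.5000,0.8660,0.0000); lever o_n−o_1 = (-1.7500,5.6292,-2.5000)
cross product → J_v[:, 1] = (-2.1651,1.2500,4.3301)
J_ω[:, 1] = z_1
entry J[4][1] = 0.8660

0.866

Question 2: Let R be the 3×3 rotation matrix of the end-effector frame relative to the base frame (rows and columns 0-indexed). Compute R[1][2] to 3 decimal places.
0.866

End-effector z-axis (col 2 of R) = (0.5000,0.8660,0.0000)
R[1][2] = 0.8660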